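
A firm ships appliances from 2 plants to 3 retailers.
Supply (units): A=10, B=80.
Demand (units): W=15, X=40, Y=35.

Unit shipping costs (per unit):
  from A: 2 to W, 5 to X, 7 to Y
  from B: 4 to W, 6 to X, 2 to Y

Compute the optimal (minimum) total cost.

350

Optimal allocation:
  A–W: 10 × 2 = 20
  B–W: 5 × 4 = 20
  B–X: 40 × 6 = 240
  B–Y: 35 × 2 = 70
Total = 20 + 20 + 240 + 70 = 350.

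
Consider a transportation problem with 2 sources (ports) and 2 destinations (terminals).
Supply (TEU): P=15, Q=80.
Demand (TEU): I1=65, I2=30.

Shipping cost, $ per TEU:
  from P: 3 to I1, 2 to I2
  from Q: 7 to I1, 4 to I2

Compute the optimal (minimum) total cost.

An optimal shipping plan:
  P→I1: 15 × $3 = $45
  Q→I1: 50 × $7 = $350
  Q→I2: 30 × $4 = $120
Total = 45 + 350 + 120 = $515.
(Supply check: P ships 15; Q ships 80.)

515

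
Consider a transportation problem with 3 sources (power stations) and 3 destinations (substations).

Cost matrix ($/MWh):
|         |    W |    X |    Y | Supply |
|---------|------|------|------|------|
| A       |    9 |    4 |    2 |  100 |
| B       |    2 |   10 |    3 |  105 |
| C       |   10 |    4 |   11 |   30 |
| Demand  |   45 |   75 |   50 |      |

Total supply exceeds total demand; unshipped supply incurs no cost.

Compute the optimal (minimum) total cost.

Optimal allocation:
  A to X: 50 MWh
  A to Y: 50 MWh
  B to W: 45 MWh
  C to X: 25 MWh
Total cost = $490.

490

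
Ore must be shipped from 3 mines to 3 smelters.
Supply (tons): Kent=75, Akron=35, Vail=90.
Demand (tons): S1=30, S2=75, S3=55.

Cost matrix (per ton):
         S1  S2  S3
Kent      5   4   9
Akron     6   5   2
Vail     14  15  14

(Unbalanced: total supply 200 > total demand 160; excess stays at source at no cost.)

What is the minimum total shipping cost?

An optimal shipping plan:
  Kent to S2: 75 × 4 = 300
  Akron to S3: 35 × 2 = 70
  Vail to S1: 30 × 14 = 420
  Vail to S3: 20 × 14 = 280
Total = 300 + 70 + 420 + 280 = 1070.

1070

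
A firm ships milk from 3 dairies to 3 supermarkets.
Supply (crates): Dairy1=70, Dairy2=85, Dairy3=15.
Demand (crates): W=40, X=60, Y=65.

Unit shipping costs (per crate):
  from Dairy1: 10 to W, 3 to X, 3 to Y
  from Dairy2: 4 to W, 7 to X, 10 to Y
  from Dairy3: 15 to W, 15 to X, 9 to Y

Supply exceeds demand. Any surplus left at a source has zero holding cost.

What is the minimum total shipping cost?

Optimal allocation:
  Dairy1->X: 15 crates
  Dairy1->Y: 55 crates
  Dairy2->W: 40 crates
  Dairy2->X: 45 crates
  Dairy3->Y: 10 crates
Total cost = 775.
(Supply check: Dairy1 ships 70; Dairy2 ships 85; Dairy3 ships 10.)

775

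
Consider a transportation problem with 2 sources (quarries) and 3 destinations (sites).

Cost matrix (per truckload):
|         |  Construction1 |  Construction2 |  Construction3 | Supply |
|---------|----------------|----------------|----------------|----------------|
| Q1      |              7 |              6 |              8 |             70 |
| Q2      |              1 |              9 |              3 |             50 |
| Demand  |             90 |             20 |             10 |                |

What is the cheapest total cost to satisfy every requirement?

530

A cheapest plan:
  Q1 to Construction1: 40 × 7 = 280
  Q1 to Construction2: 20 × 6 = 120
  Q1 to Construction3: 10 × 8 = 80
  Q2 to Construction1: 50 × 1 = 50
Total = 280 + 120 + 80 + 50 = 530.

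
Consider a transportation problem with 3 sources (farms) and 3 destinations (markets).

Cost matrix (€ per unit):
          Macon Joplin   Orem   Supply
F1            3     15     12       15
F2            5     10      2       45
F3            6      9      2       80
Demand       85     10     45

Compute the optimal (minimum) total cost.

Optimal allocation:
  F1->Macon: 15 crates
  F2->Macon: 45 crates
  F3->Macon: 25 crates
  F3->Joplin: 10 crates
  F3->Orem: 45 crates
Total cost = €600.

600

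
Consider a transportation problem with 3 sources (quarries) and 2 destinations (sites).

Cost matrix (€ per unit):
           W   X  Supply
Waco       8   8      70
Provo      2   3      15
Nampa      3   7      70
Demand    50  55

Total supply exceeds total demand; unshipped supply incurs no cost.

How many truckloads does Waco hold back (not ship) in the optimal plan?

50

Minimum-cost shipments:
  Waco–X: 20 × €8 = €160
  Provo–X: 15 × €3 = €45
  Nampa–W: 50 × €3 = €150
  Nampa–X: 20 × €7 = €140
Total cost = €495.
Waco ships 20 of its 70, leaving 50.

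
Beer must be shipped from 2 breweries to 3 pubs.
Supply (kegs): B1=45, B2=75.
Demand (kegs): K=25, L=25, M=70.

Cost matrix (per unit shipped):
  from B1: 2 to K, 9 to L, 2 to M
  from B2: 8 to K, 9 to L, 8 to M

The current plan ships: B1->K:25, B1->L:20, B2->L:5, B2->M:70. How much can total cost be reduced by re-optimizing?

120

Current plan cost = 25·2 + 20·9 + 5·9 + 70·8 = 835.
Optimal plan:
  B1 to M: 45 × 2 = 90
  B2 to K: 25 × 8 = 200
  B2 to L: 25 × 9 = 225
  B2 to M: 25 × 8 = 200
Optimal cost = 715.
Saving = 835 − 715 = 120.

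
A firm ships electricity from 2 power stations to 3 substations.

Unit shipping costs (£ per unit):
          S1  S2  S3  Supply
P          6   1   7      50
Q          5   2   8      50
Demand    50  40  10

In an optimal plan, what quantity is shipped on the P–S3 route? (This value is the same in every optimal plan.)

Solving gives:
  P→S2: 40 MWh
  P→S3: 10 MWh
  Q→S1: 50 MWh
Total cost = £360.
So P→S3 carries 10 MWh.

10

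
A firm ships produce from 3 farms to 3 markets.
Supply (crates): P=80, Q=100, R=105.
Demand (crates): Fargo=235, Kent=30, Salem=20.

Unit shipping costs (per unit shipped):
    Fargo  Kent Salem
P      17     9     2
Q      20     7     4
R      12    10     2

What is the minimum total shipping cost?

Optimal allocation:
  P->Fargo: 80 × 17 = 1360
  Q->Fargo: 50 × 20 = 1000
  Q->Kent: 30 × 7 = 210
  Q->Salem: 20 × 4 = 80
  R->Fargo: 105 × 12 = 1260
Total = 1360 + 1000 + 210 + 80 + 1260 = 3910.
(Supply check: P ships 80; Q ships 100; R ships 105.)

3910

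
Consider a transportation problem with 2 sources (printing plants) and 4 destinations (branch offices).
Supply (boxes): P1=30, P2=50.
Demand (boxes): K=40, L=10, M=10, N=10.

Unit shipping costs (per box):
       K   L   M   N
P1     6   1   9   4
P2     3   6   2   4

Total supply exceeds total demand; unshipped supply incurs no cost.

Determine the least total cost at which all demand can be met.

190

A cheapest plan:
  P1–L: 10 × 1 = 10
  P1–N: 10 × 4 = 40
  P2–K: 40 × 3 = 120
  P2–M: 10 × 2 = 20
Total = 10 + 40 + 120 + 20 = 190.
(Supply check: P1 ships 20; P2 ships 50.)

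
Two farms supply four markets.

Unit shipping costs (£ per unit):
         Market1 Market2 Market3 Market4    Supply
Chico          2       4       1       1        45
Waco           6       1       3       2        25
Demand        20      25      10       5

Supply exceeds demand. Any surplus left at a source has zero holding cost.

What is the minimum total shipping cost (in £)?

Optimal allocation:
  Chico→Market1: 20 × £2 = £40
  Chico→Market3: 10 × £1 = £10
  Chico→Market4: 5 × £1 = £5
  Waco→Market2: 25 × £1 = £25
Total = 40 + 10 + 5 + 25 = £80.

80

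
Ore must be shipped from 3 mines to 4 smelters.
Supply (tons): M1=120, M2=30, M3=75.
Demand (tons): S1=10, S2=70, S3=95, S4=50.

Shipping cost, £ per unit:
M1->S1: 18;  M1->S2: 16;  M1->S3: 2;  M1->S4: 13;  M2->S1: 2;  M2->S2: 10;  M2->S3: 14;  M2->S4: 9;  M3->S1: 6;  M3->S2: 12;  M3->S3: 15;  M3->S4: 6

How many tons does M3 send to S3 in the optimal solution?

0

The minimum-cost plan:
  M1→S2: 25 × £16 = £400
  M1→S3: 95 × £2 = £190
  M2→S1: 10 × £2 = £20
  M2→S2: 20 × £10 = £200
  M3→S2: 25 × £12 = £300
  M3→S4: 50 × £6 = £300
Total cost = £1410.
The route M3→S3 is not used.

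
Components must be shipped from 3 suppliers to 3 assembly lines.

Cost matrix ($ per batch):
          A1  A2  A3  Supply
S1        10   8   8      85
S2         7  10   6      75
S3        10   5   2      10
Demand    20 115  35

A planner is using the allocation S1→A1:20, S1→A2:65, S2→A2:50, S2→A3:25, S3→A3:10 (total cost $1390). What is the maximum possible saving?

110

Current plan cost = 20·10 + 65·8 + 50·10 + 25·6 + 10·2 = $1390.
Optimal plan:
  S1 to A2: 85 × $8 = $680
  S2 to A1: 20 × $7 = $140
  S2 to A2: 20 × $10 = $200
  S2 to A3: 35 × $6 = $210
  S3 to A2: 10 × $5 = $50
Optimal cost = $1280.
Saving = 1390 − 1280 = $110.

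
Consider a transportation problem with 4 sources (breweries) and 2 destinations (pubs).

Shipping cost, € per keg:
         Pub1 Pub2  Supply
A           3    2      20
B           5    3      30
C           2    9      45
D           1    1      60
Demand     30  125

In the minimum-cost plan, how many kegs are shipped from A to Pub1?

0

The minimum-cost plan:
  A→Pub2: 20 kegs
  B→Pub2: 30 kegs
  C→Pub1: 30 kegs
  C→Pub2: 15 kegs
  D→Pub2: 60 kegs
Total cost = €385.
The route A→Pub1 is not used.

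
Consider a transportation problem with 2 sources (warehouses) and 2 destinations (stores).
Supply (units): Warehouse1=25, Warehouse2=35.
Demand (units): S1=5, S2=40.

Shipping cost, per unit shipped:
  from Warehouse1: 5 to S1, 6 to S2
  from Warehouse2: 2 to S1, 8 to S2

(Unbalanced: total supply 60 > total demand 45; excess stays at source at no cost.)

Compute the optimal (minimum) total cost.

Optimal allocation:
  Warehouse1 to S2: 25 × 6 = 150
  Warehouse2 to S1: 5 × 2 = 10
  Warehouse2 to S2: 15 × 8 = 120
Total = 150 + 10 + 120 = 280.

280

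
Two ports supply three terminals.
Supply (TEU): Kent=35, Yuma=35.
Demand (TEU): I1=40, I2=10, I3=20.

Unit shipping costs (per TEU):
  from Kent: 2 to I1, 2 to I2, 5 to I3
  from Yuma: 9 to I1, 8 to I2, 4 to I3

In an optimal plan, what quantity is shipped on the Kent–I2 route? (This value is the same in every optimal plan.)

0

Optimal shipments:
  Kent→I1: 35 × 2 = 70
  Yuma→I1: 5 × 9 = 45
  Yuma→I2: 10 × 8 = 80
  Yuma→I3: 20 × 4 = 80
Total cost = 275.
The route Kent→I2 is not used.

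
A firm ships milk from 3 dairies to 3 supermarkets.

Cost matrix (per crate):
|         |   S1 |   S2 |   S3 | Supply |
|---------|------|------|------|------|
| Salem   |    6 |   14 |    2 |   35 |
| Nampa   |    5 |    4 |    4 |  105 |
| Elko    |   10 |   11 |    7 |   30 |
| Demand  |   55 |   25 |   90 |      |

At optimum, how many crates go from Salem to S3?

35

The minimum-cost plan:
  Salem→S3: 35 × 2 = 70
  Nampa→S1: 55 × 5 = 275
  Nampa→S2: 25 × 4 = 100
  Nampa→S3: 25 × 4 = 100
  Elko→S3: 30 × 7 = 210
Total cost = 755.
So Salem→S3 carries 35 crates.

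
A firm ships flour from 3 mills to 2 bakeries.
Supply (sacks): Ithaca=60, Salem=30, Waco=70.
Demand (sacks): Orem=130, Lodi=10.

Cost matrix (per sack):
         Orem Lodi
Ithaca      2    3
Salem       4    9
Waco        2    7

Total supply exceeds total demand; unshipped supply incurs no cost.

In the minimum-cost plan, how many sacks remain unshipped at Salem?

An optimal plan:
  Ithaca→Orem: 50 sacks
  Ithaca→Lodi: 10 sacks
  Salem→Orem: 10 sacks
  Waco→Orem: 70 sacks
Total cost = 310.
Salem ships 10 of its 30, leaving 20.

20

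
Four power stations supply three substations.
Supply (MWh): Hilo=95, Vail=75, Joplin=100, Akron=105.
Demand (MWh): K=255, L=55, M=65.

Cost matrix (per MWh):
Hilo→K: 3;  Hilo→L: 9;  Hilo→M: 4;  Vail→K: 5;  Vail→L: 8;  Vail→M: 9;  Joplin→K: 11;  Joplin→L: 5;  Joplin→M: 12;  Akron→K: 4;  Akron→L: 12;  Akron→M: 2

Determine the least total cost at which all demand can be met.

One minimum-cost allocation:
  Hilo→K: 95 × 3 = 285
  Vail→K: 75 × 5 = 375
  Joplin→K: 45 × 11 = 495
  Joplin→L: 55 × 5 = 275
  Akron→K: 40 × 4 = 160
  Akron→M: 65 × 2 = 130
Total = 285 + 375 + 495 + 275 + 160 + 130 = 1720.
(Supply check: Hilo ships 95; Vail ships 75; Joplin ships 100; Akron ships 105.)

1720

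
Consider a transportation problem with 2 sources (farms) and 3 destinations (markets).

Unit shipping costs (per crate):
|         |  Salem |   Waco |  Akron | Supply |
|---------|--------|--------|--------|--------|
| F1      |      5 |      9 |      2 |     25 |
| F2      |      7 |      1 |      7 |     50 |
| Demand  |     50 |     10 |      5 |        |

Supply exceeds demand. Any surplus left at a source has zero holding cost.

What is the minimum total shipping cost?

330

A cheapest plan:
  F1->Salem: 20 × 5 = 100
  F1->Akron: 5 × 2 = 10
  F2->Salem: 30 × 7 = 210
  F2->Waco: 10 × 1 = 10
Total = 100 + 10 + 210 + 10 = 330.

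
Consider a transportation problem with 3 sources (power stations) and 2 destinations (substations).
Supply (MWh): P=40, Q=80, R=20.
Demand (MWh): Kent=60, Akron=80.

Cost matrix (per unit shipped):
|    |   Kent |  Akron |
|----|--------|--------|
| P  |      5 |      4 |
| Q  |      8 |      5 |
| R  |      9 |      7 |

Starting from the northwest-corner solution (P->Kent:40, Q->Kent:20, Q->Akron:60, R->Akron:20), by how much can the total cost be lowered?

Current plan cost = 40·5 + 20·8 + 60·5 + 20·7 = 800.
Optimal plan:
  P–Kent: 40 MWh
  Q–Akron: 80 MWh
  R–Kent: 20 MWh
Optimal cost = 780.
Saving = 800 − 780 = 20.

20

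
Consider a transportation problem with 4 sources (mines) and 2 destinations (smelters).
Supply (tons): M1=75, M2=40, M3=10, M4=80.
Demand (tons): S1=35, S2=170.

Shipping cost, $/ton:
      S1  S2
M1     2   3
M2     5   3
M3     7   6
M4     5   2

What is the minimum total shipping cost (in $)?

530

Optimal allocation:
  M1->S1: 35 tons
  M1->S2: 40 tons
  M2->S2: 40 tons
  M3->S2: 10 tons
  M4->S2: 80 tons
Total cost = $530.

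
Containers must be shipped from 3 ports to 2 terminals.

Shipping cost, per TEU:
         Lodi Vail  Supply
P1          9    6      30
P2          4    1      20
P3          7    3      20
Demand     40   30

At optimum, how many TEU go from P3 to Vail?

Optimal shipments:
  P1–Lodi: 30 × 9 = 270
  P2–Lodi: 10 × 4 = 40
  P2–Vail: 10 × 1 = 10
  P3–Vail: 20 × 3 = 60
Total cost = 380.
So P3→Vail carries 20 TEU.

20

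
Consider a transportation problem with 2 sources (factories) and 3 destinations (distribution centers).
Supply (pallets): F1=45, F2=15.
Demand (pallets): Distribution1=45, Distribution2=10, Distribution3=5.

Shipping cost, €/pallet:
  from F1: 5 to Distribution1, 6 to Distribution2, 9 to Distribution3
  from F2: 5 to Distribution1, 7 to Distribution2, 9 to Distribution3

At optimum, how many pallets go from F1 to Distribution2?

Optimal shipments:
  F1 to Distribution1: 30 × €5 = €150
  F1 to Distribution2: 10 × €6 = €60
  F1 to Distribution3: 5 × €9 = €45
  F2 to Distribution1: 15 × €5 = €75
Total cost = €330.
So F1→Distribution2 carries 10 pallets.

10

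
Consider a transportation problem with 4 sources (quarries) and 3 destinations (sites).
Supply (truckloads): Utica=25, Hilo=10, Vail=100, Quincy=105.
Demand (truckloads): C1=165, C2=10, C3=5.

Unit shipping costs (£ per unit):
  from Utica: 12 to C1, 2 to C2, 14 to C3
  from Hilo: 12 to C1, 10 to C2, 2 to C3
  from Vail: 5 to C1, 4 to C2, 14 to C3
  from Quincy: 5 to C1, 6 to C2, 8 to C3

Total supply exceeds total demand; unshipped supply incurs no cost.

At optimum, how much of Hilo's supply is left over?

Minimum-cost shipments:
  Utica->C2: 10 truckloads
  Hilo->C3: 5 truckloads
  Vail->C1: 100 truckloads
  Quincy->C1: 65 truckloads
Total cost = £855.
Hilo ships 5 of its 10, leaving 5.

5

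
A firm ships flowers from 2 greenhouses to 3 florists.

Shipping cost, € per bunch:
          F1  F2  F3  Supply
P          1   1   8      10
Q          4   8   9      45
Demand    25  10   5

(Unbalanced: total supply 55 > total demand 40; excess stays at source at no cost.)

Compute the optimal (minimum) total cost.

155

One minimum-cost allocation:
  P to F2: 10 × €1 = €10
  Q to F1: 25 × €4 = €100
  Q to F3: 5 × €9 = €45
Total = 10 + 100 + 45 = €155.
(Supply check: P ships 10; Q ships 30.)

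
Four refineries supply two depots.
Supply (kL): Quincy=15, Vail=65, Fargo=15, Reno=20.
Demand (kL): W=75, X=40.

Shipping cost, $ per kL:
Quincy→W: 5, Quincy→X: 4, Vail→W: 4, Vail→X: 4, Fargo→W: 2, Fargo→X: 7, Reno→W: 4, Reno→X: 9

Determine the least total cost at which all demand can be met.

430

Optimal allocation:
  Quincy–X: 15 kL
  Vail–W: 40 kL
  Vail–X: 25 kL
  Fargo–W: 15 kL
  Reno–W: 20 kL
Total cost = $430.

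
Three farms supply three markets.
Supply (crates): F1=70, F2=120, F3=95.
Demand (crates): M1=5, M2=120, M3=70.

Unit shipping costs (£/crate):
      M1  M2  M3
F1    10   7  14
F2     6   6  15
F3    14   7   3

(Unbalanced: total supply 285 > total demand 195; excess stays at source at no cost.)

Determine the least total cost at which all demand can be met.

965

A cheapest plan:
  F1->M2: 5 × £7 = £35
  F2->M1: 5 × £6 = £30
  F2->M2: 115 × £6 = £690
  F3->M3: 70 × £3 = £210
Total = 35 + 30 + 690 + 210 = £965.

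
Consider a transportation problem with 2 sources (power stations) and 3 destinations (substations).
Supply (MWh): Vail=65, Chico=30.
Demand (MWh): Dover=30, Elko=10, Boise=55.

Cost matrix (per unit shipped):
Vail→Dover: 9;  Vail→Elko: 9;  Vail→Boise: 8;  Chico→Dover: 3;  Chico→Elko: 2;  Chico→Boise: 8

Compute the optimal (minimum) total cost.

610

An optimal shipping plan:
  Vail to Dover: 10 MWh
  Vail to Boise: 55 MWh
  Chico to Dover: 20 MWh
  Chico to Elko: 10 MWh
Total cost = 610.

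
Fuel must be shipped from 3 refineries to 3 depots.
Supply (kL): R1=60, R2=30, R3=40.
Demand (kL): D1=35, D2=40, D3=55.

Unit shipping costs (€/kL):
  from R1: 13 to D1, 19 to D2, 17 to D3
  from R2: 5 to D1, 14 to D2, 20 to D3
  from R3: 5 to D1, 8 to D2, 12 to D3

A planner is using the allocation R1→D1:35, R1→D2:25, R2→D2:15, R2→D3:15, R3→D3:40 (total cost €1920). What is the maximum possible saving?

450

Current plan cost = 35·13 + 25·19 + 15·14 + 15·20 + 40·12 = €1920.
Optimal plan:
  R1->D1: 5 kL
  R1->D3: 55 kL
  R2->D1: 30 kL
  R3->D2: 40 kL
Optimal cost = €1470.
Saving = 1920 − 1470 = €450.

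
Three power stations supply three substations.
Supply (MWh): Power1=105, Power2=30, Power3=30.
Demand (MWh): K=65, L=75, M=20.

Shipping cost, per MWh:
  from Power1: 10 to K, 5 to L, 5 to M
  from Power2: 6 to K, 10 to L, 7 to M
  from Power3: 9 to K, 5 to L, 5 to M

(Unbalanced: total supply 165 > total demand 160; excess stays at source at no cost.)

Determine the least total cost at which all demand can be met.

975

One minimum-cost allocation:
  Power1 to K: 5 × 10 = 50
  Power1 to L: 75 × 5 = 375
  Power1 to M: 20 × 5 = 100
  Power2 to K: 30 × 6 = 180
  Power3 to K: 30 × 9 = 270
Total = 50 + 375 + 100 + 180 + 270 = 975.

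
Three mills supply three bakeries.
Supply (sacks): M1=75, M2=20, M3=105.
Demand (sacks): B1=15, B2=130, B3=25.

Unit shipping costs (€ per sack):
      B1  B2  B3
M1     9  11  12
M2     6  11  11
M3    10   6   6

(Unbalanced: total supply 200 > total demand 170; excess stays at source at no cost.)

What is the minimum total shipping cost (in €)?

1270

Optimal allocation:
  M1 to B2: 50 × €11 = €550
  M2 to B1: 15 × €6 = €90
  M3 to B2: 80 × €6 = €480
  M3 to B3: 25 × €6 = €150
Total = 550 + 90 + 480 + 150 = €1270.
(Supply check: M1 ships 50; M2 ships 15; M3 ships 105.)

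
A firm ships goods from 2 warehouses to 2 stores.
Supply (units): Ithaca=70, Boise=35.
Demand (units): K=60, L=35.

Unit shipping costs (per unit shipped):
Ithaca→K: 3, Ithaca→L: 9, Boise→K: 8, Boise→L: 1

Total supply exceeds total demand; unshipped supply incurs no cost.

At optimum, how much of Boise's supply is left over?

An optimal plan:
  Ithaca→K: 60 × 3 = 180
  Boise→L: 35 × 1 = 35
Total cost = 215.
Boise ships 35 of its 35, leaving 0.

0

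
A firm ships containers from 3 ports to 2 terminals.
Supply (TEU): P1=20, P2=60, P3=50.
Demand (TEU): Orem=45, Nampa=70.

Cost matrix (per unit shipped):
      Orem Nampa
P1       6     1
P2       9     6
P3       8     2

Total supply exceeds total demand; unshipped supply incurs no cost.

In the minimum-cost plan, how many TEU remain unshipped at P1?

0

Minimum-cost shipments:
  P1→Nampa: 20 × 1 = 20
  P2→Orem: 45 × 9 = 405
  P3→Nampa: 50 × 2 = 100
Total cost = 525.
P1 ships 20 of its 20, leaving 0.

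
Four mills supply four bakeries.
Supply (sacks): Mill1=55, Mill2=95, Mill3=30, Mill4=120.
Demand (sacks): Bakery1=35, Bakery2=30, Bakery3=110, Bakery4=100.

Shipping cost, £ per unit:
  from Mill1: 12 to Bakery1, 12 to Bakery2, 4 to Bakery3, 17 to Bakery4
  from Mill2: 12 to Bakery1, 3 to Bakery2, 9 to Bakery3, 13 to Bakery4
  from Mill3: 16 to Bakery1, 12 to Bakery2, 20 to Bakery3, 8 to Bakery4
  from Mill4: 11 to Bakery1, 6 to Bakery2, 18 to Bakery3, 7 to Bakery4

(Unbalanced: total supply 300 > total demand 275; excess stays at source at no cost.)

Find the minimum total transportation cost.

1905

Optimal allocation:
  Mill1–Bakery3: 55 × £4 = £220
  Mill2–Bakery2: 30 × £3 = £90
  Mill2–Bakery3: 55 × £9 = £495
  Mill3–Bakery4: 15 × £8 = £120
  Mill4–Bakery1: 35 × £11 = £385
  Mill4–Bakery4: 85 × £7 = £595
Total = 220 + 90 + 495 + 120 + 385 + 595 = £1905.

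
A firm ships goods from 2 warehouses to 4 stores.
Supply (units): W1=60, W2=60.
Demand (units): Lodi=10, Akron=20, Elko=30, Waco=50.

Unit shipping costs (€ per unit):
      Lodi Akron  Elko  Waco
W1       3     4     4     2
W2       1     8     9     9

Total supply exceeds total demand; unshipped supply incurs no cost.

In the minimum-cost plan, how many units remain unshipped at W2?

An optimal plan:
  W1–Elko: 10 × €4 = €40
  W1–Waco: 50 × €2 = €100
  W2–Lodi: 10 × €1 = €10
  W2–Akron: 20 × €8 = €160
  W2–Elko: 20 × €9 = €180
Total cost = €490.
W2 ships 50 of its 60, leaving 10.

10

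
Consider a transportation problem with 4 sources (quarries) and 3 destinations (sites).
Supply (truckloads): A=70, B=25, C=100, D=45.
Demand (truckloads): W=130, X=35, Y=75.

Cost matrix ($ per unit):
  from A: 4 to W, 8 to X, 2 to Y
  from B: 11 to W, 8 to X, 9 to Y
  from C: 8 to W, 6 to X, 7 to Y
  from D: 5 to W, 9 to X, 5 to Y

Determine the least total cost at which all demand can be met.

1340

A cheapest plan:
  A to Y: 70 truckloads
  B to X: 20 truckloads
  B to Y: 5 truckloads
  C to W: 85 truckloads
  C to X: 15 truckloads
  D to W: 45 truckloads
Total cost = $1340.
(Supply check: A ships 70; B ships 25; C ships 100; D ships 45.)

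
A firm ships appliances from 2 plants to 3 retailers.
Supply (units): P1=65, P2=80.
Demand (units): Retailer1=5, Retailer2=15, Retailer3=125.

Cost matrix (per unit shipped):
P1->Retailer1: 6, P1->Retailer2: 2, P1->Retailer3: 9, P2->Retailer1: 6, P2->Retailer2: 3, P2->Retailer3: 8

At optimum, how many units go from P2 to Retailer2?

Optimal shipments:
  P1 to Retailer1: 5 × 6 = 30
  P1 to Retailer2: 15 × 2 = 30
  P1 to Retailer3: 45 × 9 = 405
  P2 to Retailer3: 80 × 8 = 640
Total cost = 1105.
The route P2→Retailer2 is not used.

0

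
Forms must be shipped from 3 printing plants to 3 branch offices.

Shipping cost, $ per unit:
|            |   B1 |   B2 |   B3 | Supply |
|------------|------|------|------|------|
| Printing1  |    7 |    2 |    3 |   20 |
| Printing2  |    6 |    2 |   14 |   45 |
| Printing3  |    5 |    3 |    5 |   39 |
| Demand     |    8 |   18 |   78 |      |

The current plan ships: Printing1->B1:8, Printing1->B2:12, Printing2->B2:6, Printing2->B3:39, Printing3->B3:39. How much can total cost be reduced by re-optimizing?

Current plan cost = 8·7 + 12·2 + 6·2 + 39·14 + 39·5 = $833.
Optimal plan:
  Printing1 to B3: 20 × $3 = $60
  Printing2 to B1: 8 × $6 = $48
  Printing2 to B2: 18 × $2 = $36
  Printing2 to B3: 19 × $14 = $266
  Printing3 to B3: 39 × $5 = $195
Optimal cost = $605.
Saving = 833 − 605 = $228.

228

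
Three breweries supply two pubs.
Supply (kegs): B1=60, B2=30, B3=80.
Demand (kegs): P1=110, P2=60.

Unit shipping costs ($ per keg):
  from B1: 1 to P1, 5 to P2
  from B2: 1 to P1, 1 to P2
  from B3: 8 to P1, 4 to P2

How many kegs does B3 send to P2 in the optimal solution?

Optimal shipments:
  B1→P1: 60 × $1 = $60
  B2→P1: 30 × $1 = $30
  B3→P1: 20 × $8 = $160
  B3→P2: 60 × $4 = $240
Total cost = $490.
So B3→P2 carries 60 kegs.

60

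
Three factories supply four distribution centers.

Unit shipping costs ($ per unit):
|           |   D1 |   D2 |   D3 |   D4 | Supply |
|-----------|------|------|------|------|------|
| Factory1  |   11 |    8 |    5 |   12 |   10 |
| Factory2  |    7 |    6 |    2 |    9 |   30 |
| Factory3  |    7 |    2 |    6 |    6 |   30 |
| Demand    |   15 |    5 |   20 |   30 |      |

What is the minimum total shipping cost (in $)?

380

Optimal allocation:
  Factory1 to D2: 5 pallets
  Factory1 to D3: 5 pallets
  Factory2 to D1: 15 pallets
  Factory2 to D3: 15 pallets
  Factory3 to D4: 30 pallets
Total cost = $380.
(Supply check: Factory1 ships 10; Factory2 ships 30; Factory3 ships 30.)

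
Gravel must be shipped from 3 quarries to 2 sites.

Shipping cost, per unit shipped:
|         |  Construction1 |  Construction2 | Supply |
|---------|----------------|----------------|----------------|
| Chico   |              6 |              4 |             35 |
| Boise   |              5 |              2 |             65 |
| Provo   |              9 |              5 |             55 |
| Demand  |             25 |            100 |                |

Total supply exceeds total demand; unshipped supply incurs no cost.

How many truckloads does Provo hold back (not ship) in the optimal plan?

An optimal plan:
  Chico→Construction1: 25 × 6 = 150
  Chico→Construction2: 10 × 4 = 40
  Boise→Construction2: 65 × 2 = 130
  Provo→Construction2: 25 × 5 = 125
Total cost = 445.
Provo ships 25 of its 55, leaving 30.

30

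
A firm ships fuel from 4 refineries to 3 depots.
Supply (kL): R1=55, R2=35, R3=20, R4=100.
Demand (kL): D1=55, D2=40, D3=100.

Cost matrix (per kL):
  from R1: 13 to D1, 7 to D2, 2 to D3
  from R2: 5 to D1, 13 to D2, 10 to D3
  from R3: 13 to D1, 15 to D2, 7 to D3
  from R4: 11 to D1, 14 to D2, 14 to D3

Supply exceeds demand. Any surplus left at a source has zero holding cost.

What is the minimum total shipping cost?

An optimal shipping plan:
  R1 to D3: 55 × 2 = 110
  R2 to D1: 35 × 5 = 175
  R3 to D3: 20 × 7 = 140
  R4 to D1: 20 × 11 = 220
  R4 to D2: 40 × 14 = 560
  R4 to D3: 25 × 14 = 350
Total = 110 + 175 + 140 + 220 + 560 + 350 = 1555.
(Supply check: R1 ships 55; R2 ships 35; R3 ships 20; R4 ships 85.)

1555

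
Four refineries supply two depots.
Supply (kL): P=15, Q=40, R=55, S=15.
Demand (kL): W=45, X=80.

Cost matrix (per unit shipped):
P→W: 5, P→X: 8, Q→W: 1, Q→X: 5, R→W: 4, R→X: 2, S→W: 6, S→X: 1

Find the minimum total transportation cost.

An optimal shipping plan:
  P→W: 5 kL
  P→X: 10 kL
  Q→W: 40 kL
  R→X: 55 kL
  S→X: 15 kL
Total cost = 270.

270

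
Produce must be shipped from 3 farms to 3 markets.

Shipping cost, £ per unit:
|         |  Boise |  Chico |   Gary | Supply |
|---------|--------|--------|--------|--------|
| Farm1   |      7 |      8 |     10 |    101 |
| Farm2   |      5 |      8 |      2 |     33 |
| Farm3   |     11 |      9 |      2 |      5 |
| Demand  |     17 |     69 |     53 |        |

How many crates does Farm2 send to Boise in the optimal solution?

0

Solving gives:
  Farm1 to Boise: 17 × £7 = £119
  Farm1 to Chico: 69 × £8 = £552
  Farm1 to Gary: 15 × £10 = £150
  Farm2 to Gary: 33 × £2 = £66
  Farm3 to Gary: 5 × £2 = £10
Total cost = £897.
The route Farm2→Boise is not used.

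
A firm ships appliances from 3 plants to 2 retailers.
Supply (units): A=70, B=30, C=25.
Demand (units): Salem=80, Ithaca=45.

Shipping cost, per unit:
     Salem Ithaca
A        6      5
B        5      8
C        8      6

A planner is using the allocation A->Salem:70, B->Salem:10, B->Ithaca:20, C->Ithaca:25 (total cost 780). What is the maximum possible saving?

80

Current plan cost = 70·6 + 10·5 + 20·8 + 25·6 = 780.
Optimal plan:
  A–Salem: 50 × 6 = 300
  A–Ithaca: 20 × 5 = 100
  B–Salem: 30 × 5 = 150
  C–Ithaca: 25 × 6 = 150
Optimal cost = 700.
Saving = 780 − 700 = 80.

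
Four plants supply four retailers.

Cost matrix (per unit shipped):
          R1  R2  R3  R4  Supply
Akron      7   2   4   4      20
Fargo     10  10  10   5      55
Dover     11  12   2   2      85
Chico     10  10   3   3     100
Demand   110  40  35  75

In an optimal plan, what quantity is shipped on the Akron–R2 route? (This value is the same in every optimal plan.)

Solving gives:
  Akron->R2: 20 × 2 = 40
  Fargo->R1: 55 × 10 = 550
  Dover->R3: 35 × 2 = 70
  Dover->R4: 50 × 2 = 100
  Chico->R1: 55 × 10 = 550
  Chico->R2: 20 × 10 = 200
  Chico->R4: 25 × 3 = 75
Total cost = 1585.
So Akron→R2 carries 20 units.

20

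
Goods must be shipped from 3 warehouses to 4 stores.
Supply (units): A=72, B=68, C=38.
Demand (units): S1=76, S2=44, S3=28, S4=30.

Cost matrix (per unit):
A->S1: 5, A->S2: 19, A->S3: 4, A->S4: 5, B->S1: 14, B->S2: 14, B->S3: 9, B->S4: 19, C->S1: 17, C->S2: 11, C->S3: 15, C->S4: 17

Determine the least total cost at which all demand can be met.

1590

One minimum-cost allocation:
  A–S1: 42 × 5 = 210
  A–S4: 30 × 5 = 150
  B–S1: 34 × 14 = 476
  B–S2: 6 × 14 = 84
  B–S3: 28 × 9 = 252
  C–S2: 38 × 11 = 418
Total = 210 + 150 + 476 + 84 + 252 + 418 = 1590.
(Supply check: A ships 72; B ships 68; C ships 38.)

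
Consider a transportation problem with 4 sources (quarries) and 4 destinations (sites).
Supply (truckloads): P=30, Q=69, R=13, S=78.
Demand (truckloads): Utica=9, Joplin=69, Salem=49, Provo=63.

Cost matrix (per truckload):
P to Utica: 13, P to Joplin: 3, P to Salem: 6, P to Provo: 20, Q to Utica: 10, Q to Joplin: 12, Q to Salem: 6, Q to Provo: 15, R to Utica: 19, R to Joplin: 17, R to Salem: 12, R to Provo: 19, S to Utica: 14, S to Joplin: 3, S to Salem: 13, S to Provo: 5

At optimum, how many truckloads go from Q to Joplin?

11

The minimum-cost plan:
  P to Joplin: 30 × 3 = 90
  Q to Utica: 9 × 10 = 90
  Q to Joplin: 11 × 12 = 132
  Q to Salem: 49 × 6 = 294
  R to Joplin: 13 × 17 = 221
  S to Joplin: 15 × 3 = 45
  S to Provo: 63 × 5 = 315
Total cost = 1187.
So Q→Joplin carries 11 truckloads.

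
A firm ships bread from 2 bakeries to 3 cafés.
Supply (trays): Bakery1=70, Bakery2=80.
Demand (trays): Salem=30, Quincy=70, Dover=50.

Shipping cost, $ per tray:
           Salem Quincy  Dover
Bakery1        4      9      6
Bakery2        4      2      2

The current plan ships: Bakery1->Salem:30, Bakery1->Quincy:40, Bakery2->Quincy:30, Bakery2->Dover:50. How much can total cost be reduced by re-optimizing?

Current plan cost = 30·4 + 40·9 + 30·2 + 50·2 = $640.
Optimal plan:
  Bakery1->Salem: 30 × $4 = $120
  Bakery1->Dover: 40 × $6 = $240
  Bakery2->Quincy: 70 × $2 = $140
  Bakery2->Dover: 10 × $2 = $20
Optimal cost = $520.
Saving = 640 − 520 = $120.

120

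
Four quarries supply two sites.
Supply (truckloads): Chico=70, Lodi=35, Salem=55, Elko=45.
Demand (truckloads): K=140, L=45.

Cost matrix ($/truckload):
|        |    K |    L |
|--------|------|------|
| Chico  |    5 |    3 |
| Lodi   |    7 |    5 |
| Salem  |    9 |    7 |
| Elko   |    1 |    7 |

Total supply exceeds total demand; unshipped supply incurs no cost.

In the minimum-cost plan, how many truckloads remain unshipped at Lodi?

Minimum-cost shipments:
  Chico→K: 25 truckloads
  Chico→L: 45 truckloads
  Lodi→K: 35 truckloads
  Salem→K: 35 truckloads
  Elko→K: 45 truckloads
Total cost = $865.
Lodi ships 35 of its 35, leaving 0.

0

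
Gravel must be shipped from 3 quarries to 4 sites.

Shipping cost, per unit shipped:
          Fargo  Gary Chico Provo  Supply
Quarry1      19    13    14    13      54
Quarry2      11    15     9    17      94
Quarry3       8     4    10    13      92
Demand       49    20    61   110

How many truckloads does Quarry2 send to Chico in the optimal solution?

Optimal shipments:
  Quarry1 to Provo: 54 × 13 = 702
  Quarry2 to Fargo: 33 × 11 = 363
  Quarry2 to Chico: 61 × 9 = 549
  Quarry3 to Fargo: 16 × 8 = 128
  Quarry3 to Gary: 20 × 4 = 80
  Quarry3 to Provo: 56 × 13 = 728
Total cost = 2550.
So Quarry2→Chico carries 61 truckloads.

61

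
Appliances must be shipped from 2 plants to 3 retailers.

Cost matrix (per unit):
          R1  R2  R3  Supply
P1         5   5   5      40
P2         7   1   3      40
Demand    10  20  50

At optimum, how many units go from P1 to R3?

30

Optimal shipments:
  P1 to R1: 10 × 5 = 50
  P1 to R3: 30 × 5 = 150
  P2 to R2: 20 × 1 = 20
  P2 to R3: 20 × 3 = 60
Total cost = 280.
So P1→R3 carries 30 units.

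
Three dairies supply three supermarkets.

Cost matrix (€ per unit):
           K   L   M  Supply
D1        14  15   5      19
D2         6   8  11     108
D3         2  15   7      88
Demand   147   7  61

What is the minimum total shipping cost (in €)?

1143

A cheapest plan:
  D1->M: 19 × €5 = €95
  D2->K: 101 × €6 = €606
  D2->L: 7 × €8 = €56
  D3->K: 46 × €2 = €92
  D3->M: 42 × €7 = €294
Total = 95 + 606 + 56 + 92 + 294 = €1143.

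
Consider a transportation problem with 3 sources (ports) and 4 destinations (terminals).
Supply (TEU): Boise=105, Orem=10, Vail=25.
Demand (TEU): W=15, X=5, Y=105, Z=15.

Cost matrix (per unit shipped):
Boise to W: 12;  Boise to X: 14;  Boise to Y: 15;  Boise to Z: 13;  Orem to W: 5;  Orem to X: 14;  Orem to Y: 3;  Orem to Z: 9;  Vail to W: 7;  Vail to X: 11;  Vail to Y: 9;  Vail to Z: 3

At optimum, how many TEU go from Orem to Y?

10

Optimal shipments:
  Boise–W: 15 TEU
  Boise–X: 5 TEU
  Boise–Y: 85 TEU
  Orem–Y: 10 TEU
  Vail–Y: 10 TEU
  Vail–Z: 15 TEU
Total cost = 1690.
So Orem→Y carries 10 TEU.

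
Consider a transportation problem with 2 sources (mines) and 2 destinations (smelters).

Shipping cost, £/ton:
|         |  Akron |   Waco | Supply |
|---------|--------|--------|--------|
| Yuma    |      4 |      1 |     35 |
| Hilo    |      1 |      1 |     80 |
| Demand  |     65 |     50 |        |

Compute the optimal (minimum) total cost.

115

An optimal shipping plan:
  Yuma->Waco: 35 × £1 = £35
  Hilo->Akron: 65 × £1 = £65
  Hilo->Waco: 15 × £1 = £15
Total = 35 + 65 + 15 = £115.
(Supply check: Yuma ships 35; Hilo ships 80.)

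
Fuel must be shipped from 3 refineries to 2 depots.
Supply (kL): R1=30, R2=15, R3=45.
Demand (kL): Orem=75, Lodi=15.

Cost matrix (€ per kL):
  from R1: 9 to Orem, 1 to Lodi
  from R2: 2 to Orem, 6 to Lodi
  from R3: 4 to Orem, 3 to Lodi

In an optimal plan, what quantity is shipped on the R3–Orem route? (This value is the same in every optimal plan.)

Optimal shipments:
  R1 to Orem: 15 kL
  R1 to Lodi: 15 kL
  R2 to Orem: 15 kL
  R3 to Orem: 45 kL
Total cost = €360.
So R3→Orem carries 45 kL.

45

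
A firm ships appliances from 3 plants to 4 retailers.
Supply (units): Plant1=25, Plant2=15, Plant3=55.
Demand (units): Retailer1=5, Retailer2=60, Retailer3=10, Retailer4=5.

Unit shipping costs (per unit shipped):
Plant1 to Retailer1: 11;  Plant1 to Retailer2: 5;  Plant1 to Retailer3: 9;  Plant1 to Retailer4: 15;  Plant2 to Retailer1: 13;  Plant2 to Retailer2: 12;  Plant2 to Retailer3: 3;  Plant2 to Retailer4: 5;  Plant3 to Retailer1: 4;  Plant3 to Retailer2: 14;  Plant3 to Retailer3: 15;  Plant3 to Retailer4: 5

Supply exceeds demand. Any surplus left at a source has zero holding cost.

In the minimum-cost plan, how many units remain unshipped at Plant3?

An optimal plan:
  Plant1->Retailer2: 25 × 5 = 125
  Plant2->Retailer2: 5 × 12 = 60
  Plant2->Retailer3: 10 × 3 = 30
  Plant3->Retailer1: 5 × 4 = 20
  Plant3->Retailer2: 30 × 14 = 420
  Plant3->Retailer4: 5 × 5 = 25
Total cost = 680.
Plant3 ships 40 of its 55, leaving 15.

15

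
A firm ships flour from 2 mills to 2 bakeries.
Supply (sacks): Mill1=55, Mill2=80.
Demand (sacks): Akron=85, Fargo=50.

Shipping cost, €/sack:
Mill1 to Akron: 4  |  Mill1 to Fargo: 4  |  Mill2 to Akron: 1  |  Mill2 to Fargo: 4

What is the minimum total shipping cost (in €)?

An optimal shipping plan:
  Mill1 to Akron: 5 × €4 = €20
  Mill1 to Fargo: 50 × €4 = €200
  Mill2 to Akron: 80 × €1 = €80
Total = 20 + 200 + 80 = €300.

300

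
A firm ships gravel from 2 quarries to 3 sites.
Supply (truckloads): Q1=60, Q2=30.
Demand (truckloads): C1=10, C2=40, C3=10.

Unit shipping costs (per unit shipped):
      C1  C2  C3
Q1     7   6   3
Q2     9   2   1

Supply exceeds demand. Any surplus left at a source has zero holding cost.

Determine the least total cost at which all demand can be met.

220

One minimum-cost allocation:
  Q1–C1: 10 × 7 = 70
  Q1–C2: 10 × 6 = 60
  Q1–C3: 10 × 3 = 30
  Q2–C2: 30 × 2 = 60
Total = 70 + 60 + 30 + 60 = 220.
(Supply check: Q1 ships 30; Q2 ships 30.)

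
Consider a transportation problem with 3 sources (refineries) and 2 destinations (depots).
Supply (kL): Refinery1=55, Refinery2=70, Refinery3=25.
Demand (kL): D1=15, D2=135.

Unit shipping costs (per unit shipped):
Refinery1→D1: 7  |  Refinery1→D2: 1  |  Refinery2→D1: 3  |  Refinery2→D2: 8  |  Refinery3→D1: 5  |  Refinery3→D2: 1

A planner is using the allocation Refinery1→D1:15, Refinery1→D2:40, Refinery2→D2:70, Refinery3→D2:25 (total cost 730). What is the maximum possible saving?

Current plan cost = 15·7 + 40·1 + 70·8 + 25·1 = 730.
Optimal plan:
  Refinery1 to D2: 55 × 1 = 55
  Refinery2 to D1: 15 × 3 = 45
  Refinery2 to D2: 55 × 8 = 440
  Refinery3 to D2: 25 × 1 = 25
Optimal cost = 565.
Saving = 730 − 565 = 165.

165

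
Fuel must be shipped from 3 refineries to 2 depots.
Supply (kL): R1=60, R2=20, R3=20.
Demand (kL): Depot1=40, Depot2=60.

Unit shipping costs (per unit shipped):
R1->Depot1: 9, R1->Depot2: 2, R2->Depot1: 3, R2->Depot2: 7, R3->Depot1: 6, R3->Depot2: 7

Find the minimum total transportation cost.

300

An optimal shipping plan:
  R1–Depot2: 60 × 2 = 120
  R2–Depot1: 20 × 3 = 60
  R3–Depot1: 20 × 6 = 120
Total = 120 + 60 + 120 = 300.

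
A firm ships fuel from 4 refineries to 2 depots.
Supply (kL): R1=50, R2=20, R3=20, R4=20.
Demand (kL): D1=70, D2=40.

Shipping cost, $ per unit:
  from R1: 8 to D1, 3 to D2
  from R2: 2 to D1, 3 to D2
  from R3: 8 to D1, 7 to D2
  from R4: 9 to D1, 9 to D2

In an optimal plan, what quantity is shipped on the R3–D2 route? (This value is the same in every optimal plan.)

Solving gives:
  R1–D1: 10 × $8 = $80
  R1–D2: 40 × $3 = $120
  R2–D1: 20 × $2 = $40
  R3–D1: 20 × $8 = $160
  R4–D1: 20 × $9 = $180
Total cost = $580.
The route R3→D2 is not used.

0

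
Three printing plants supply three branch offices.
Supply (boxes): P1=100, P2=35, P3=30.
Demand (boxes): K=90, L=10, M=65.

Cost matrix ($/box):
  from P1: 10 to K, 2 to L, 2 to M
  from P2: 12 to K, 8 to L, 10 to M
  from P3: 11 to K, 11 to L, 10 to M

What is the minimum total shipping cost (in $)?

1150

One minimum-cost allocation:
  P1->K: 25 × $10 = $250
  P1->L: 10 × $2 = $20
  P1->M: 65 × $2 = $130
  P2->K: 35 × $12 = $420
  P3->K: 30 × $11 = $330
Total = 250 + 20 + 130 + 420 + 330 = $1150.
(Supply check: P1 ships 100; P2 ships 35; P3 ships 30.)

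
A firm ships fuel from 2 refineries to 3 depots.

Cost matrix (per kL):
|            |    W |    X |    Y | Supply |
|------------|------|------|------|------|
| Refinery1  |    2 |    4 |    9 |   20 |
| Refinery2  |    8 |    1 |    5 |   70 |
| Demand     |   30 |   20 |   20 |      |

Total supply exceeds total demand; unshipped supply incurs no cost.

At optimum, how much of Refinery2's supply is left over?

20

Minimum-cost shipments:
  Refinery1->W: 20 × 2 = 40
  Refinery2->W: 10 × 8 = 80
  Refinery2->X: 20 × 1 = 20
  Refinery2->Y: 20 × 5 = 100
Total cost = 240.
Refinery2 ships 50 of its 70, leaving 20.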